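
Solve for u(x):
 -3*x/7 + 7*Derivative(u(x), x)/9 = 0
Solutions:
 u(x) = C1 + 27*x^2/98


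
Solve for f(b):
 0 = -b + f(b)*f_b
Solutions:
 f(b) = -sqrt(C1 + b^2)
 f(b) = sqrt(C1 + b^2)


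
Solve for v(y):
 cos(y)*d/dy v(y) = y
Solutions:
 v(y) = C1 + Integral(y/cos(y), y)


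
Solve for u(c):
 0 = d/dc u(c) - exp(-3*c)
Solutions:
 u(c) = C1 - exp(-3*c)/3


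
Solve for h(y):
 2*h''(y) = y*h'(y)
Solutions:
 h(y) = C1 + C2*erfi(y/2)


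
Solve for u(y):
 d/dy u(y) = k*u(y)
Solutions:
 u(y) = C1*exp(k*y)


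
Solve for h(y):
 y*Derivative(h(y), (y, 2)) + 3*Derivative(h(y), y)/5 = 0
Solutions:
 h(y) = C1 + C2*y^(2/5)


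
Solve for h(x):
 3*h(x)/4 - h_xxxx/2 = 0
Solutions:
 h(x) = C1*exp(-2^(3/4)*3^(1/4)*x/2) + C2*exp(2^(3/4)*3^(1/4)*x/2) + C3*sin(2^(3/4)*3^(1/4)*x/2) + C4*cos(2^(3/4)*3^(1/4)*x/2)


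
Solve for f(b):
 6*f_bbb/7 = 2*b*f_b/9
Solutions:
 f(b) = C1 + Integral(C2*airyai(7^(1/3)*b/3) + C3*airybi(7^(1/3)*b/3), b)


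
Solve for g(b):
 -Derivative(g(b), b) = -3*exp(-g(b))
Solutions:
 g(b) = log(C1 + 3*b)


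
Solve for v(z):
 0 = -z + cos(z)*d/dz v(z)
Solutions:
 v(z) = C1 + Integral(z/cos(z), z)


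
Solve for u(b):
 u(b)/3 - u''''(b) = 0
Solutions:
 u(b) = C1*exp(-3^(3/4)*b/3) + C2*exp(3^(3/4)*b/3) + C3*sin(3^(3/4)*b/3) + C4*cos(3^(3/4)*b/3)


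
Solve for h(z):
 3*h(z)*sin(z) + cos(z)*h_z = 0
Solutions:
 h(z) = C1*cos(z)^3


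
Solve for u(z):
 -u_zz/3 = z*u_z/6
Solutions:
 u(z) = C1 + C2*erf(z/2)


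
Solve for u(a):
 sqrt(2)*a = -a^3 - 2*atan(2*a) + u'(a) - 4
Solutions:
 u(a) = C1 + a^4/4 + sqrt(2)*a^2/2 + 2*a*atan(2*a) + 4*a - log(4*a^2 + 1)/2


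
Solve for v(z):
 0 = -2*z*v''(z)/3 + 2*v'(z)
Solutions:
 v(z) = C1 + C2*z^4


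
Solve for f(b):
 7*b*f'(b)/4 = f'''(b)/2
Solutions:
 f(b) = C1 + Integral(C2*airyai(2^(2/3)*7^(1/3)*b/2) + C3*airybi(2^(2/3)*7^(1/3)*b/2), b)


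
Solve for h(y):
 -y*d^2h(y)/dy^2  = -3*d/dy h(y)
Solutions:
 h(y) = C1 + C2*y^4


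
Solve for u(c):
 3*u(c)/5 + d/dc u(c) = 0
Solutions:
 u(c) = C1*exp(-3*c/5)


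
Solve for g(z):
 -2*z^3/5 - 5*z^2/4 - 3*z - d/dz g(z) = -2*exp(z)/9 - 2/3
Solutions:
 g(z) = C1 - z^4/10 - 5*z^3/12 - 3*z^2/2 + 2*z/3 + 2*exp(z)/9


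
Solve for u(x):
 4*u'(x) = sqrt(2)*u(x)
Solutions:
 u(x) = C1*exp(sqrt(2)*x/4)


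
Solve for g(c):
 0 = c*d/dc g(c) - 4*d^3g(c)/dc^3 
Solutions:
 g(c) = C1 + Integral(C2*airyai(2^(1/3)*c/2) + C3*airybi(2^(1/3)*c/2), c)


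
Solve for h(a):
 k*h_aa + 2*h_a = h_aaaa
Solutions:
 h(a) = C1 + C2*exp(a*(k/(3*(sqrt(1 - k^3/27) + 1)^(1/3)) + (sqrt(1 - k^3/27) + 1)^(1/3))) + C3*exp(a*(4*k/((-1 + sqrt(3)*I)*(sqrt(1 - k^3/27) + 1)^(1/3)) - 3*(sqrt(1 - k^3/27) + 1)^(1/3) + 3*sqrt(3)*I*(sqrt(1 - k^3/27) + 1)^(1/3))/6) + C4*exp(-a*(4*k/((1 + sqrt(3)*I)*(sqrt(1 - k^3/27) + 1)^(1/3)) + 3*(sqrt(1 - k^3/27) + 1)^(1/3) + 3*sqrt(3)*I*(sqrt(1 - k^3/27) + 1)^(1/3))/6)


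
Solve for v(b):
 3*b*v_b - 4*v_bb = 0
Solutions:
 v(b) = C1 + C2*erfi(sqrt(6)*b/4)


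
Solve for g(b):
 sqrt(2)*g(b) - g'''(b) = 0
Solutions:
 g(b) = C3*exp(2^(1/6)*b) + (C1*sin(2^(1/6)*sqrt(3)*b/2) + C2*cos(2^(1/6)*sqrt(3)*b/2))*exp(-2^(1/6)*b/2)


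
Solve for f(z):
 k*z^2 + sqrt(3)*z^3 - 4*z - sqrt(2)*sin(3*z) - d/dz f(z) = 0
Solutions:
 f(z) = C1 + k*z^3/3 + sqrt(3)*z^4/4 - 2*z^2 + sqrt(2)*cos(3*z)/3


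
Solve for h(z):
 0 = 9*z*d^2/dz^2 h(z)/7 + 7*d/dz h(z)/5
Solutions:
 h(z) = C1 + C2/z^(4/45)


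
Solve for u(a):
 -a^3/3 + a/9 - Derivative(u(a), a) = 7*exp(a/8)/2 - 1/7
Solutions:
 u(a) = C1 - a^4/12 + a^2/18 + a/7 - 28*exp(a/8)


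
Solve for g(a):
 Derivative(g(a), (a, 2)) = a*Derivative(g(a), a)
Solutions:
 g(a) = C1 + C2*erfi(sqrt(2)*a/2)


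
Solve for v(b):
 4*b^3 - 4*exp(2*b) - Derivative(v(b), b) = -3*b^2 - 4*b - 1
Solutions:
 v(b) = C1 + b^4 + b^3 + 2*b^2 + b - 2*exp(2*b)


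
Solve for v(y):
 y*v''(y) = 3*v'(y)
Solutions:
 v(y) = C1 + C2*y^4


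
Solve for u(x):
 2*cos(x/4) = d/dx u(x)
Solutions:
 u(x) = C1 + 8*sin(x/4)


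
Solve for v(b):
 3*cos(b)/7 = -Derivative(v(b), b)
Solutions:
 v(b) = C1 - 3*sin(b)/7


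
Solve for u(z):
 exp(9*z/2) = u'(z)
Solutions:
 u(z) = C1 + 2*exp(9*z/2)/9


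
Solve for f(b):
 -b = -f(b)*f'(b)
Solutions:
 f(b) = -sqrt(C1 + b^2)
 f(b) = sqrt(C1 + b^2)


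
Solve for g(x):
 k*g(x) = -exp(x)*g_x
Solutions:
 g(x) = C1*exp(k*exp(-x))


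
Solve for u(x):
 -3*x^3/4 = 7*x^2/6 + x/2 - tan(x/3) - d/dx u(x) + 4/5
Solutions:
 u(x) = C1 + 3*x^4/16 + 7*x^3/18 + x^2/4 + 4*x/5 + 3*log(cos(x/3))


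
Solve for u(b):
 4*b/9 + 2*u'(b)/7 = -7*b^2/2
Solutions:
 u(b) = C1 - 49*b^3/12 - 7*b^2/9


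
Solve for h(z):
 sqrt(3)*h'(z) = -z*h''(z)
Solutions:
 h(z) = C1 + C2*z^(1 - sqrt(3))


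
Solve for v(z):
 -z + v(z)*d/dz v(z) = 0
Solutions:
 v(z) = -sqrt(C1 + z^2)
 v(z) = sqrt(C1 + z^2)


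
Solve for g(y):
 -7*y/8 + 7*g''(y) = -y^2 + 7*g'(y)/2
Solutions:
 g(y) = C1 + C2*exp(y/2) + 2*y^3/21 + 25*y^2/56 + 25*y/14


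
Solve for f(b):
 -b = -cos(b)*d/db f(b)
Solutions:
 f(b) = C1 + Integral(b/cos(b), b)


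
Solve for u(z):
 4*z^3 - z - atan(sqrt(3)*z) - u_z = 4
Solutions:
 u(z) = C1 + z^4 - z^2/2 - z*atan(sqrt(3)*z) - 4*z + sqrt(3)*log(3*z^2 + 1)/6


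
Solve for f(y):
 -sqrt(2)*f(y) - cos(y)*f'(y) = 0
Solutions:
 f(y) = C1*(sin(y) - 1)^(sqrt(2)/2)/(sin(y) + 1)^(sqrt(2)/2)


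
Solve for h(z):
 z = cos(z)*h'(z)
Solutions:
 h(z) = C1 + Integral(z/cos(z), z)


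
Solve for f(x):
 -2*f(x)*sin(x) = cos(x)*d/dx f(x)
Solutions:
 f(x) = C1*cos(x)^2


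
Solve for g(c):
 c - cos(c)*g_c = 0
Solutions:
 g(c) = C1 + Integral(c/cos(c), c)


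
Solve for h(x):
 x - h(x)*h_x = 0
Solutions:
 h(x) = -sqrt(C1 + x^2)
 h(x) = sqrt(C1 + x^2)


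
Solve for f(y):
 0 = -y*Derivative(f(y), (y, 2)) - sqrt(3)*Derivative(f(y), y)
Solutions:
 f(y) = C1 + C2*y^(1 - sqrt(3))


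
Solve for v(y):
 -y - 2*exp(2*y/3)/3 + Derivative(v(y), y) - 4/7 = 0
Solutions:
 v(y) = C1 + y^2/2 + 4*y/7 + exp(2*y/3)


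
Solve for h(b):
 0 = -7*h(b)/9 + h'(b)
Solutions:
 h(b) = C1*exp(7*b/9)


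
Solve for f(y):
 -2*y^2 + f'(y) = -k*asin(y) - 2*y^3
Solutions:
 f(y) = C1 - k*(y*asin(y) + sqrt(1 - y^2)) - y^4/2 + 2*y^3/3


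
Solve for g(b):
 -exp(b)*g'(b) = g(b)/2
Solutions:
 g(b) = C1*exp(exp(-b)/2)


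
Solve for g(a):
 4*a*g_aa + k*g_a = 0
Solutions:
 g(a) = C1 + a^(1 - re(k)/4)*(C2*sin(log(a)*Abs(im(k))/4) + C3*cos(log(a)*im(k)/4))


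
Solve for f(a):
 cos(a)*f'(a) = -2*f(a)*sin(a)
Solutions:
 f(a) = C1*cos(a)^2


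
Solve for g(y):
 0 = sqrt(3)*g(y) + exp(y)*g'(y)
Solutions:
 g(y) = C1*exp(sqrt(3)*exp(-y))


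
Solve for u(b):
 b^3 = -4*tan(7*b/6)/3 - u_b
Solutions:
 u(b) = C1 - b^4/4 + 8*log(cos(7*b/6))/7


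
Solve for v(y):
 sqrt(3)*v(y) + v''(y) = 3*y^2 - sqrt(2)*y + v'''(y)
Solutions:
 v(y) = C1*exp(y*(-2^(2/3)*(2 + 27*sqrt(3) + sqrt(-4 + (2 + 27*sqrt(3))^2))^(1/3) - 2*2^(1/3)/(2 + 27*sqrt(3) + sqrt(-4 + (2 + 27*sqrt(3))^2))^(1/3) + 4)/12)*sin(2^(1/3)*sqrt(3)*y*(-2^(1/3)*(2 + 27*sqrt(3) + sqrt(-4 + 729*(-sqrt(3) - 2/27)^2))^(1/3) + 2/(2 + 27*sqrt(3) + sqrt(-4 + 729*(-sqrt(3) - 2/27)^2))^(1/3))/12) + C2*exp(y*(-2^(2/3)*(2 + 27*sqrt(3) + sqrt(-4 + (2 + 27*sqrt(3))^2))^(1/3) - 2*2^(1/3)/(2 + 27*sqrt(3) + sqrt(-4 + (2 + 27*sqrt(3))^2))^(1/3) + 4)/12)*cos(2^(1/3)*sqrt(3)*y*(-2^(1/3)*(2 + 27*sqrt(3) + sqrt(-4 + 729*(-sqrt(3) - 2/27)^2))^(1/3) + 2/(2 + 27*sqrt(3) + sqrt(-4 + 729*(-sqrt(3) - 2/27)^2))^(1/3))/12) + C3*exp(y*(2*2^(1/3)/(2 + 27*sqrt(3) + sqrt(-4 + (2 + 27*sqrt(3))^2))^(1/3) + 2 + 2^(2/3)*(2 + 27*sqrt(3) + sqrt(-4 + (2 + 27*sqrt(3))^2))^(1/3))/6) + sqrt(3)*y^2 - sqrt(6)*y/3 - 2


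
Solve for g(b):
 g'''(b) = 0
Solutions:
 g(b) = C1 + C2*b + C3*b^2


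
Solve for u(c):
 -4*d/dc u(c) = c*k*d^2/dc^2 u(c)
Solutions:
 u(c) = C1 + c^(((re(k) - 4)*re(k) + im(k)^2)/(re(k)^2 + im(k)^2))*(C2*sin(4*log(c)*Abs(im(k))/(re(k)^2 + im(k)^2)) + C3*cos(4*log(c)*im(k)/(re(k)^2 + im(k)^2)))


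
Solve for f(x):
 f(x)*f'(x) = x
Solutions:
 f(x) = -sqrt(C1 + x^2)
 f(x) = sqrt(C1 + x^2)


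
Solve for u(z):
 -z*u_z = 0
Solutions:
 u(z) = C1


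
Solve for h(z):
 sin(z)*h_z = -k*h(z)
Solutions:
 h(z) = C1*exp(k*(-log(cos(z) - 1) + log(cos(z) + 1))/2)


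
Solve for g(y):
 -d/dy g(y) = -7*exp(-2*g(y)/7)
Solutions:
 g(y) = 7*log(-sqrt(C1 + 7*y)) - 7*log(7) + 7*log(14)/2
 g(y) = 7*log(C1 + 7*y)/2 - 7*log(7) + 7*log(14)/2


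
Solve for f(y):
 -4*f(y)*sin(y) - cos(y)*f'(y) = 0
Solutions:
 f(y) = C1*cos(y)^4


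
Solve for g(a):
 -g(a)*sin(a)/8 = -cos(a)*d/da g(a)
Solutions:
 g(a) = C1/cos(a)^(1/8)


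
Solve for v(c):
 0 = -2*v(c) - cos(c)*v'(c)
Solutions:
 v(c) = C1*(sin(c) - 1)/(sin(c) + 1)


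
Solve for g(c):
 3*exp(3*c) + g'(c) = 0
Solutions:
 g(c) = C1 - exp(3*c)


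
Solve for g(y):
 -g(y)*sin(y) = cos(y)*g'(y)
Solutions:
 g(y) = C1*cos(y)


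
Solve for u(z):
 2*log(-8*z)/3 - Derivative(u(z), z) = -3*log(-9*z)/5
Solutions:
 u(z) = C1 + 19*z*log(-z)/15 + z*(-19/15 + log(3)/5 + log(12))


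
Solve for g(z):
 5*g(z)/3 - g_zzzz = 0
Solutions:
 g(z) = C1*exp(-3^(3/4)*5^(1/4)*z/3) + C2*exp(3^(3/4)*5^(1/4)*z/3) + C3*sin(3^(3/4)*5^(1/4)*z/3) + C4*cos(3^(3/4)*5^(1/4)*z/3)


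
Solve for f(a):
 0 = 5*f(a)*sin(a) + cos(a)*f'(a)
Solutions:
 f(a) = C1*cos(a)^5


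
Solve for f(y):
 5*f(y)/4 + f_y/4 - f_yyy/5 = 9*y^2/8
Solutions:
 f(y) = C1*exp(-15^(1/3)*y*(15^(1/3)/(sqrt(2010) + 45)^(1/3) + (sqrt(2010) + 45)^(1/3))/12)*sin(3^(1/6)*5^(1/3)*y*(-3^(2/3)*(sqrt(2010) + 45)^(1/3) + 3*5^(1/3)/(sqrt(2010) + 45)^(1/3))/12) + C2*exp(-15^(1/3)*y*(15^(1/3)/(sqrt(2010) + 45)^(1/3) + (sqrt(2010) + 45)^(1/3))/12)*cos(3^(1/6)*5^(1/3)*y*(-3^(2/3)*(sqrt(2010) + 45)^(1/3) + 3*5^(1/3)/(sqrt(2010) + 45)^(1/3))/12) + C3*exp(15^(1/3)*y*(15^(1/3)/(sqrt(2010) + 45)^(1/3) + (sqrt(2010) + 45)^(1/3))/6) + 9*y^2/10 - 9*y/25 + 9/125


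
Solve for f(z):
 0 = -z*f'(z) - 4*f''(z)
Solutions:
 f(z) = C1 + C2*erf(sqrt(2)*z/4)


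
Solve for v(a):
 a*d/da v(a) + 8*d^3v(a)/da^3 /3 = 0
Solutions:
 v(a) = C1 + Integral(C2*airyai(-3^(1/3)*a/2) + C3*airybi(-3^(1/3)*a/2), a)


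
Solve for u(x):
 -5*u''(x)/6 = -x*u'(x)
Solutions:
 u(x) = C1 + C2*erfi(sqrt(15)*x/5)


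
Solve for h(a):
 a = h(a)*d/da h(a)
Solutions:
 h(a) = -sqrt(C1 + a^2)
 h(a) = sqrt(C1 + a^2)


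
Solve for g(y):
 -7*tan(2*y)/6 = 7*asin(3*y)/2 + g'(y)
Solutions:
 g(y) = C1 - 7*y*asin(3*y)/2 - 7*sqrt(1 - 9*y^2)/6 + 7*log(cos(2*y))/12


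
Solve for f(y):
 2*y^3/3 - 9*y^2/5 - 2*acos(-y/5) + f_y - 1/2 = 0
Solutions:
 f(y) = C1 - y^4/6 + 3*y^3/5 + 2*y*acos(-y/5) + y/2 + 2*sqrt(25 - y^2)


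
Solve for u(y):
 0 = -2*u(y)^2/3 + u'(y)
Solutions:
 u(y) = -3/(C1 + 2*y)


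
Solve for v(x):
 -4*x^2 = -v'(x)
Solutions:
 v(x) = C1 + 4*x^3/3


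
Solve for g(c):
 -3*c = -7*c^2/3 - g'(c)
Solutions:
 g(c) = C1 - 7*c^3/9 + 3*c^2/2


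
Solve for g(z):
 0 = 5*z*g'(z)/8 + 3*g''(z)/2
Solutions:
 g(z) = C1 + C2*erf(sqrt(30)*z/12)


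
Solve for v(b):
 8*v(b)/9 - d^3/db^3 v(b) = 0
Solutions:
 v(b) = C3*exp(2*3^(1/3)*b/3) + (C1*sin(3^(5/6)*b/3) + C2*cos(3^(5/6)*b/3))*exp(-3^(1/3)*b/3)


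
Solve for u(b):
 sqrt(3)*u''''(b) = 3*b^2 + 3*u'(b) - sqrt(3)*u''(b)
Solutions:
 u(b) = C1 + C2*exp(-2^(1/3)*sqrt(3)*b*(-2/(9 + sqrt(85))^(1/3) + 2^(1/3)*(9 + sqrt(85))^(1/3))/12)*sin(2^(1/3)*b*(2/(9 + sqrt(85))^(1/3) + 2^(1/3)*(9 + sqrt(85))^(1/3))/4) + C3*exp(-2^(1/3)*sqrt(3)*b*(-2/(9 + sqrt(85))^(1/3) + 2^(1/3)*(9 + sqrt(85))^(1/3))/12)*cos(2^(1/3)*b*(2/(9 + sqrt(85))^(1/3) + 2^(1/3)*(9 + sqrt(85))^(1/3))/4) + C4*exp(2^(1/3)*sqrt(3)*b*(-2/(9 + sqrt(85))^(1/3) + 2^(1/3)*(9 + sqrt(85))^(1/3))/6) - b^3/3 - sqrt(3)*b^2/3 - 2*b/3


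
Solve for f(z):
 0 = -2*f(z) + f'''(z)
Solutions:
 f(z) = C3*exp(2^(1/3)*z) + (C1*sin(2^(1/3)*sqrt(3)*z/2) + C2*cos(2^(1/3)*sqrt(3)*z/2))*exp(-2^(1/3)*z/2)


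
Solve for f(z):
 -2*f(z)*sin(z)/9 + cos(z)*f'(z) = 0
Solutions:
 f(z) = C1/cos(z)^(2/9)


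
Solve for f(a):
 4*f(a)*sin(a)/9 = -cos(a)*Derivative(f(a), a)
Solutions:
 f(a) = C1*cos(a)^(4/9)


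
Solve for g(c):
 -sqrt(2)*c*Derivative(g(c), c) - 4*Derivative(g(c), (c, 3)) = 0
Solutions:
 g(c) = C1 + Integral(C2*airyai(-sqrt(2)*c/2) + C3*airybi(-sqrt(2)*c/2), c)


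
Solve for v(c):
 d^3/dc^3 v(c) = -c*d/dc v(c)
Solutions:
 v(c) = C1 + Integral(C2*airyai(-c) + C3*airybi(-c), c)


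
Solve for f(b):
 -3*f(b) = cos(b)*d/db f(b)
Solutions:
 f(b) = C1*(sin(b) - 1)^(3/2)/(sin(b) + 1)^(3/2)


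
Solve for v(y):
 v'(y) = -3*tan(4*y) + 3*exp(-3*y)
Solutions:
 v(y) = C1 - 3*log(tan(4*y)^2 + 1)/8 - exp(-3*y)


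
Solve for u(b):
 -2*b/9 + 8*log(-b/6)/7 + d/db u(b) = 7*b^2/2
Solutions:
 u(b) = C1 + 7*b^3/6 + b^2/9 - 8*b*log(-b)/7 + 8*b*(1 + log(6))/7


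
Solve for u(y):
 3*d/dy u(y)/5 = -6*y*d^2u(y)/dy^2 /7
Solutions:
 u(y) = C1 + C2*y^(3/10)


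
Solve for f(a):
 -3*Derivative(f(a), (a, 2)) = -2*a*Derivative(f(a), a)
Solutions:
 f(a) = C1 + C2*erfi(sqrt(3)*a/3)


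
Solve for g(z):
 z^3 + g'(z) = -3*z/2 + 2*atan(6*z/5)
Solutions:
 g(z) = C1 - z^4/4 - 3*z^2/4 + 2*z*atan(6*z/5) - 5*log(36*z^2 + 25)/6


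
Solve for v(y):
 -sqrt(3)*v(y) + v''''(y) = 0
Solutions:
 v(y) = C1*exp(-3^(1/8)*y) + C2*exp(3^(1/8)*y) + C3*sin(3^(1/8)*y) + C4*cos(3^(1/8)*y)


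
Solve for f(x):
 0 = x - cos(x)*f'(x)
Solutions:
 f(x) = C1 + Integral(x/cos(x), x)


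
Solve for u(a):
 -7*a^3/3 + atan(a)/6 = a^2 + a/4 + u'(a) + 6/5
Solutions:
 u(a) = C1 - 7*a^4/12 - a^3/3 - a^2/8 + a*atan(a)/6 - 6*a/5 - log(a^2 + 1)/12


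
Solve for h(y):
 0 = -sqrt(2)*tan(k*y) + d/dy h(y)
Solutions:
 h(y) = C1 + sqrt(2)*Piecewise((-log(cos(k*y))/k, Ne(k, 0)), (0, True))


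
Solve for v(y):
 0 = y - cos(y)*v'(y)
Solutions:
 v(y) = C1 + Integral(y/cos(y), y)


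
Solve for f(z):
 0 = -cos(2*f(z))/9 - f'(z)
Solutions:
 z/9 - log(sin(2*f(z)) - 1)/4 + log(sin(2*f(z)) + 1)/4 = C1


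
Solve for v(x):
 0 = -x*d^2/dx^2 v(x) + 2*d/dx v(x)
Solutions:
 v(x) = C1 + C2*x^3


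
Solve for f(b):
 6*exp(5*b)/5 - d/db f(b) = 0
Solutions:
 f(b) = C1 + 6*exp(5*b)/25


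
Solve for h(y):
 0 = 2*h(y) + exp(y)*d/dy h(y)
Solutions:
 h(y) = C1*exp(2*exp(-y))


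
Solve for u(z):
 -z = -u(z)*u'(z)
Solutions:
 u(z) = -sqrt(C1 + z^2)
 u(z) = sqrt(C1 + z^2)


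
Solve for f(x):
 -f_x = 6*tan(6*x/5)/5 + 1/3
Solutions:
 f(x) = C1 - x/3 + log(cos(6*x/5))


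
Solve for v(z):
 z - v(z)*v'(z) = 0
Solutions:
 v(z) = -sqrt(C1 + z^2)
 v(z) = sqrt(C1 + z^2)


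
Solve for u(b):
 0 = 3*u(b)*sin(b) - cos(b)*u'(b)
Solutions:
 u(b) = C1/cos(b)^3


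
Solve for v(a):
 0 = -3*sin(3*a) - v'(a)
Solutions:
 v(a) = C1 + cos(3*a)


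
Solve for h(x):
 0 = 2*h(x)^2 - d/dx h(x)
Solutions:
 h(x) = -1/(C1 + 2*x)


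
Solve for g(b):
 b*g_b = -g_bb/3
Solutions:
 g(b) = C1 + C2*erf(sqrt(6)*b/2)


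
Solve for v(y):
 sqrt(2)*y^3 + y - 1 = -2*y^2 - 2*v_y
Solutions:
 v(y) = C1 - sqrt(2)*y^4/8 - y^3/3 - y^2/4 + y/2


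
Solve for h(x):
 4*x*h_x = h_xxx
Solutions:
 h(x) = C1 + Integral(C2*airyai(2^(2/3)*x) + C3*airybi(2^(2/3)*x), x)


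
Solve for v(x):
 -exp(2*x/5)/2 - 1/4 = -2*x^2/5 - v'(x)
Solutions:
 v(x) = C1 - 2*x^3/15 + x/4 + 5*exp(2*x/5)/4


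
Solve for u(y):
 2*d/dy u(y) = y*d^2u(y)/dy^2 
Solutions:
 u(y) = C1 + C2*y^3


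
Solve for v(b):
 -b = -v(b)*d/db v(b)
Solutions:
 v(b) = -sqrt(C1 + b^2)
 v(b) = sqrt(C1 + b^2)


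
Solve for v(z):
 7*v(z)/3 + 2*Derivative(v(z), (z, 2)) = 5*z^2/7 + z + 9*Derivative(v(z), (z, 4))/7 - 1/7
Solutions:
 v(z) = C1*exp(-sqrt(21)*z/3) + C2*exp(sqrt(21)*z/3) + C3*sin(sqrt(7)*z/3) + C4*cos(sqrt(7)*z/3) + 15*z^2/49 + 3*z/7 - 201/343


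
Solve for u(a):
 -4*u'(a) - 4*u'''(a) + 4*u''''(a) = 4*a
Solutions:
 u(a) = C1 + C2*exp(a*(-2^(2/3)*(3*sqrt(93) + 29)^(1/3) - 2*2^(1/3)/(3*sqrt(93) + 29)^(1/3) + 4)/12)*sin(2^(1/3)*sqrt(3)*a*(-2^(1/3)*(3*sqrt(93) + 29)^(1/3) + 2/(3*sqrt(93) + 29)^(1/3))/12) + C3*exp(a*(-2^(2/3)*(3*sqrt(93) + 29)^(1/3) - 2*2^(1/3)/(3*sqrt(93) + 29)^(1/3) + 4)/12)*cos(2^(1/3)*sqrt(3)*a*(-2^(1/3)*(3*sqrt(93) + 29)^(1/3) + 2/(3*sqrt(93) + 29)^(1/3))/12) + C4*exp(a*(2*2^(1/3)/(3*sqrt(93) + 29)^(1/3) + 2 + 2^(2/3)*(3*sqrt(93) + 29)^(1/3))/6) - a^2/2


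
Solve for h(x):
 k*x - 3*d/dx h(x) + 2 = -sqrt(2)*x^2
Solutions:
 h(x) = C1 + k*x^2/6 + sqrt(2)*x^3/9 + 2*x/3


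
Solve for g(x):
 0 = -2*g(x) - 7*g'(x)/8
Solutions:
 g(x) = C1*exp(-16*x/7)


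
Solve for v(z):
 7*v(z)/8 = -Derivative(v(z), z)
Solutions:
 v(z) = C1*exp(-7*z/8)


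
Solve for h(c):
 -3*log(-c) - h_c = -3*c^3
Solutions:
 h(c) = C1 + 3*c^4/4 - 3*c*log(-c) + 3*c


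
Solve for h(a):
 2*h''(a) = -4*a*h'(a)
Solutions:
 h(a) = C1 + C2*erf(a)


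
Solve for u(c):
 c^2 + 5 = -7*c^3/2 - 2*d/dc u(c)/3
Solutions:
 u(c) = C1 - 21*c^4/16 - c^3/2 - 15*c/2


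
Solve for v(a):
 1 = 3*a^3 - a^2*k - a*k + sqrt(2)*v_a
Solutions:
 v(a) = C1 - 3*sqrt(2)*a^4/8 + sqrt(2)*a^3*k/6 + sqrt(2)*a^2*k/4 + sqrt(2)*a/2


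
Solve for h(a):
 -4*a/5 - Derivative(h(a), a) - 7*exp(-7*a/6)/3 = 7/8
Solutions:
 h(a) = C1 - 2*a^2/5 - 7*a/8 + 2*exp(-7*a/6)


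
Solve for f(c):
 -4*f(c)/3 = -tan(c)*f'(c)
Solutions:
 f(c) = C1*sin(c)^(4/3)


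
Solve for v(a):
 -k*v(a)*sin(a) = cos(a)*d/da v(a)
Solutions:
 v(a) = C1*exp(k*log(cos(a)))


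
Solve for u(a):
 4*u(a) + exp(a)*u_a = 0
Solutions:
 u(a) = C1*exp(4*exp(-a))


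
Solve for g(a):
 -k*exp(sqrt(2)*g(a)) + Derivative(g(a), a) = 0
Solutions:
 g(a) = sqrt(2)*(2*log(-1/(C1 + a*k)) - log(2))/4


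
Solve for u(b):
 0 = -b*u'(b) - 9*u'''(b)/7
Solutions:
 u(b) = C1 + Integral(C2*airyai(-21^(1/3)*b/3) + C3*airybi(-21^(1/3)*b/3), b)


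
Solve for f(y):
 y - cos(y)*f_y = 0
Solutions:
 f(y) = C1 + Integral(y/cos(y), y)


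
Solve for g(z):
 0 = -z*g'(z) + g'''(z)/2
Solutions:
 g(z) = C1 + Integral(C2*airyai(2^(1/3)*z) + C3*airybi(2^(1/3)*z), z)


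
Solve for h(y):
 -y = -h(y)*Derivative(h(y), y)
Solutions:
 h(y) = -sqrt(C1 + y^2)
 h(y) = sqrt(C1 + y^2)


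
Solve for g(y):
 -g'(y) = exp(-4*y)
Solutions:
 g(y) = C1 + exp(-4*y)/4


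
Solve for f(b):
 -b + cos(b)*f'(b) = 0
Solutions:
 f(b) = C1 + Integral(b/cos(b), b)


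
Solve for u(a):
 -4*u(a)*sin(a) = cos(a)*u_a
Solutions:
 u(a) = C1*cos(a)^4


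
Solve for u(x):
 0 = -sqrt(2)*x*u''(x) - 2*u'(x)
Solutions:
 u(x) = C1 + C2*x^(1 - sqrt(2))


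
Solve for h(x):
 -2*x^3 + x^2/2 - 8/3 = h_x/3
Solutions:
 h(x) = C1 - 3*x^4/2 + x^3/2 - 8*x


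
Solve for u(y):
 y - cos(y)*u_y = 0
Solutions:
 u(y) = C1 + Integral(y/cos(y), y)


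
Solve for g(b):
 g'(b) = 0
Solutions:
 g(b) = C1


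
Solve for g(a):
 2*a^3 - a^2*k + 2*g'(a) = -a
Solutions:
 g(a) = C1 - a^4/4 + a^3*k/6 - a^2/4


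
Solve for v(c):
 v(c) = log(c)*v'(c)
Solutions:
 v(c) = C1*exp(li(c))


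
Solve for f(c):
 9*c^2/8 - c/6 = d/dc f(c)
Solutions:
 f(c) = C1 + 3*c^3/8 - c^2/12


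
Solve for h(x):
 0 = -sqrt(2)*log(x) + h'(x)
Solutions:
 h(x) = C1 + sqrt(2)*x*log(x) - sqrt(2)*x


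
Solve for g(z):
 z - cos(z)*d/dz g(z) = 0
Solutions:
 g(z) = C1 + Integral(z/cos(z), z)


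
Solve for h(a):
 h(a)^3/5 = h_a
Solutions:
 h(a) = -sqrt(10)*sqrt(-1/(C1 + a))/2
 h(a) = sqrt(10)*sqrt(-1/(C1 + a))/2


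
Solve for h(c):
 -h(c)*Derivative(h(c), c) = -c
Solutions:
 h(c) = -sqrt(C1 + c^2)
 h(c) = sqrt(C1 + c^2)


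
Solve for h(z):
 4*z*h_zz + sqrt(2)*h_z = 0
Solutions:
 h(z) = C1 + C2*z^(1 - sqrt(2)/4)


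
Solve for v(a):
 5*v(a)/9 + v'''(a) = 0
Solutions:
 v(a) = C3*exp(-15^(1/3)*a/3) + (C1*sin(3^(5/6)*5^(1/3)*a/6) + C2*cos(3^(5/6)*5^(1/3)*a/6))*exp(15^(1/3)*a/6)


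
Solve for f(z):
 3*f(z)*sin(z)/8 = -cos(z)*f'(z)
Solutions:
 f(z) = C1*cos(z)^(3/8)


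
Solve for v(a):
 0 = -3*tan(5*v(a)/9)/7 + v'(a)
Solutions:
 v(a) = -9*asin(C1*exp(5*a/21))/5 + 9*pi/5
 v(a) = 9*asin(C1*exp(5*a/21))/5


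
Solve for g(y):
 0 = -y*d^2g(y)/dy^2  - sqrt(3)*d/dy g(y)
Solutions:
 g(y) = C1 + C2*y^(1 - sqrt(3))


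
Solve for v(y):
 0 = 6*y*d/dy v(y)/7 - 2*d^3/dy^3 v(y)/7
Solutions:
 v(y) = C1 + Integral(C2*airyai(3^(1/3)*y) + C3*airybi(3^(1/3)*y), y)


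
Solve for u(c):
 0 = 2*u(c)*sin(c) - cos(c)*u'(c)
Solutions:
 u(c) = C1/cos(c)^2


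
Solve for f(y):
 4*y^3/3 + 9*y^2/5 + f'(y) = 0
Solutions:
 f(y) = C1 - y^4/3 - 3*y^3/5


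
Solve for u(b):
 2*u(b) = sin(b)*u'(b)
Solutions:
 u(b) = C1*(cos(b) - 1)/(cos(b) + 1)


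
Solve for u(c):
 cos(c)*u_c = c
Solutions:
 u(c) = C1 + Integral(c/cos(c), c)


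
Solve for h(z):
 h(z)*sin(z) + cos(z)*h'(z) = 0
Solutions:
 h(z) = C1*cos(z)


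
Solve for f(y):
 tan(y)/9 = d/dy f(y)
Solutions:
 f(y) = C1 - log(cos(y))/9


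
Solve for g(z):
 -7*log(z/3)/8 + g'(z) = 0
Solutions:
 g(z) = C1 + 7*z*log(z)/8 - 7*z*log(3)/8 - 7*z/8


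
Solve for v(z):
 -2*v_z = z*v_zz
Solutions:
 v(z) = C1 + C2/z


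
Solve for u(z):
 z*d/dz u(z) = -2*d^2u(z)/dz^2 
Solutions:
 u(z) = C1 + C2*erf(z/2)


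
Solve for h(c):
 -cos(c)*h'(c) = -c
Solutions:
 h(c) = C1 + Integral(c/cos(c), c)


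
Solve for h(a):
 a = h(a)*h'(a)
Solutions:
 h(a) = -sqrt(C1 + a^2)
 h(a) = sqrt(C1 + a^2)


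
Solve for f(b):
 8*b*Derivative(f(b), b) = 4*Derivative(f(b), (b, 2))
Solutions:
 f(b) = C1 + C2*erfi(b)


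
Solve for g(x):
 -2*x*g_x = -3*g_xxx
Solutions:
 g(x) = C1 + Integral(C2*airyai(2^(1/3)*3^(2/3)*x/3) + C3*airybi(2^(1/3)*3^(2/3)*x/3), x)


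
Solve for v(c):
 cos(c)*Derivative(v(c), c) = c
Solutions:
 v(c) = C1 + Integral(c/cos(c), c)


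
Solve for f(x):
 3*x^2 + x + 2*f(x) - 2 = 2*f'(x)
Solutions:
 f(x) = C1*exp(x) - 3*x^2/2 - 7*x/2 - 5/2


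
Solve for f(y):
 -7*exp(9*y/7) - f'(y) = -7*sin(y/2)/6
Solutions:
 f(y) = C1 - 49*exp(9*y/7)/9 - 7*cos(y/2)/3


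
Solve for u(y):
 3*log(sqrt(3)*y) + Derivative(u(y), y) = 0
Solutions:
 u(y) = C1 - 3*y*log(y) - 3*y*log(3)/2 + 3*y


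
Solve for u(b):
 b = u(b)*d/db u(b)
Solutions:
 u(b) = -sqrt(C1 + b^2)
 u(b) = sqrt(C1 + b^2)


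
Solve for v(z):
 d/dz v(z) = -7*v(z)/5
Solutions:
 v(z) = C1*exp(-7*z/5)


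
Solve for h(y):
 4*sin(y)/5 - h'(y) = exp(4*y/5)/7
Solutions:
 h(y) = C1 - 5*exp(4*y/5)/28 - 4*cos(y)/5


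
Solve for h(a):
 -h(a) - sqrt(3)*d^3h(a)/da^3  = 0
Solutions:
 h(a) = C3*exp(-3^(5/6)*a/3) + (C1*sin(3^(1/3)*a/2) + C2*cos(3^(1/3)*a/2))*exp(3^(5/6)*a/6)


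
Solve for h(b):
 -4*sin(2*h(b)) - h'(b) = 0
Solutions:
 h(b) = pi - acos((-C1 - exp(16*b))/(C1 - exp(16*b)))/2
 h(b) = acos((-C1 - exp(16*b))/(C1 - exp(16*b)))/2


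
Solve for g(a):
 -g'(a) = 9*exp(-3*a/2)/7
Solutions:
 g(a) = C1 + 6*exp(-3*a/2)/7


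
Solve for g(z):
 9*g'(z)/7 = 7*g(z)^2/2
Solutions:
 g(z) = -18/(C1 + 49*z)


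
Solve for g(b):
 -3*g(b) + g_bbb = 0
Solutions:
 g(b) = C3*exp(3^(1/3)*b) + (C1*sin(3^(5/6)*b/2) + C2*cos(3^(5/6)*b/2))*exp(-3^(1/3)*b/2)


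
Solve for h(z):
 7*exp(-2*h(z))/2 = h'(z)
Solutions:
 h(z) = log(-sqrt(C1 + 7*z))
 h(z) = log(C1 + 7*z)/2


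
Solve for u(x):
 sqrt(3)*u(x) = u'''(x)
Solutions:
 u(x) = C3*exp(3^(1/6)*x) + (C1*sin(3^(2/3)*x/2) + C2*cos(3^(2/3)*x/2))*exp(-3^(1/6)*x/2)


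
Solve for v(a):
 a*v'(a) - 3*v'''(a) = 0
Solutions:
 v(a) = C1 + Integral(C2*airyai(3^(2/3)*a/3) + C3*airybi(3^(2/3)*a/3), a)


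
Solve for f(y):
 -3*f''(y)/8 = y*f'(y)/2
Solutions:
 f(y) = C1 + C2*erf(sqrt(6)*y/3)


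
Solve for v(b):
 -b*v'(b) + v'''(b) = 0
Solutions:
 v(b) = C1 + Integral(C2*airyai(b) + C3*airybi(b), b)


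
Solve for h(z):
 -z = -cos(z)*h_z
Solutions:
 h(z) = C1 + Integral(z/cos(z), z)


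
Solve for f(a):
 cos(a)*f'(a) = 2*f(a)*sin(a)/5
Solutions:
 f(a) = C1/cos(a)^(2/5)


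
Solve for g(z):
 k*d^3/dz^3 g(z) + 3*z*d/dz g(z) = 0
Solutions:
 g(z) = C1 + Integral(C2*airyai(3^(1/3)*z*(-1/k)^(1/3)) + C3*airybi(3^(1/3)*z*(-1/k)^(1/3)), z)


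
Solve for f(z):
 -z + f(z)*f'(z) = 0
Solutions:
 f(z) = -sqrt(C1 + z^2)
 f(z) = sqrt(C1 + z^2)


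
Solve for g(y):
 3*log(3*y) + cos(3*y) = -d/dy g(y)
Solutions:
 g(y) = C1 - 3*y*log(y) - 3*y*log(3) + 3*y - sin(3*y)/3


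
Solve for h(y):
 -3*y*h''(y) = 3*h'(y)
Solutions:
 h(y) = C1 + C2*log(y)


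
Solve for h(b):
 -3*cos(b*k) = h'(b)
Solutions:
 h(b) = C1 - 3*sin(b*k)/k


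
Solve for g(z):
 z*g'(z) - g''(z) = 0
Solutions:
 g(z) = C1 + C2*erfi(sqrt(2)*z/2)


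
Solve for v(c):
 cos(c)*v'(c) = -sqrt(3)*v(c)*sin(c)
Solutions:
 v(c) = C1*cos(c)^(sqrt(3))


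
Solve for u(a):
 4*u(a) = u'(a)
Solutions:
 u(a) = C1*exp(4*a)


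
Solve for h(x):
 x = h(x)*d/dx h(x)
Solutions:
 h(x) = -sqrt(C1 + x^2)
 h(x) = sqrt(C1 + x^2)


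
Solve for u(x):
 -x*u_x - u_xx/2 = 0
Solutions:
 u(x) = C1 + C2*erf(x)


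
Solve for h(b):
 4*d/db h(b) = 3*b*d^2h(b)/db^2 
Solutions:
 h(b) = C1 + C2*b^(7/3)


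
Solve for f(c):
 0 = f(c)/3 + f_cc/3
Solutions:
 f(c) = C1*sin(c) + C2*cos(c)


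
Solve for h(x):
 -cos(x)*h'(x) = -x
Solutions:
 h(x) = C1 + Integral(x/cos(x), x)


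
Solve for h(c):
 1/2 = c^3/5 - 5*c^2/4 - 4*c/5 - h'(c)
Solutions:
 h(c) = C1 + c^4/20 - 5*c^3/12 - 2*c^2/5 - c/2


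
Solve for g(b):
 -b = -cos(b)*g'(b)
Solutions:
 g(b) = C1 + Integral(b/cos(b), b)


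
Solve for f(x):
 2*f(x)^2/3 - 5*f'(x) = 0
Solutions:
 f(x) = -15/(C1 + 2*x)


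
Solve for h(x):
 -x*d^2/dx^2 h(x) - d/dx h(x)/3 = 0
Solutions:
 h(x) = C1 + C2*x^(2/3)


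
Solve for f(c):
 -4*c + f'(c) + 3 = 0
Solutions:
 f(c) = C1 + 2*c^2 - 3*c


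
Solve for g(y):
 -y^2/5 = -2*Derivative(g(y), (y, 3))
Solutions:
 g(y) = C1 + C2*y + C3*y^2 + y^5/600


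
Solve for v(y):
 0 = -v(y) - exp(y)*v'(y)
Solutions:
 v(y) = C1*exp(exp(-y))


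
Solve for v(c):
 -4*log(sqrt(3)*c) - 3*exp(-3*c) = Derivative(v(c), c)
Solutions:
 v(c) = C1 - 4*c*log(c) + 2*c*(2 - log(3)) + exp(-3*c)


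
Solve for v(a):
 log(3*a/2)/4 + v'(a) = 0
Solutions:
 v(a) = C1 - a*log(a)/4 - a*log(3)/4 + a*log(2)/4 + a/4


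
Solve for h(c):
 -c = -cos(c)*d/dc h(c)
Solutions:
 h(c) = C1 + Integral(c/cos(c), c)


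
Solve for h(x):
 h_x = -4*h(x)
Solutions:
 h(x) = C1*exp(-4*x)


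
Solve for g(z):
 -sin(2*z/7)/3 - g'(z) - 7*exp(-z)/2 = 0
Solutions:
 g(z) = C1 + 7*cos(2*z/7)/6 + 7*exp(-z)/2


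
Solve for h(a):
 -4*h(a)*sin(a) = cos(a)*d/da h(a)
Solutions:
 h(a) = C1*cos(a)^4


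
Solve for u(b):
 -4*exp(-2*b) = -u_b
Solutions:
 u(b) = C1 - 2*exp(-2*b)


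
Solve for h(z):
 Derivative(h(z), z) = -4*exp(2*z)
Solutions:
 h(z) = C1 - 2*exp(2*z)


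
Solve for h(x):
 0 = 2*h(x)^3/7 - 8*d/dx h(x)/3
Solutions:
 h(x) = -sqrt(14)*sqrt(-1/(C1 + 3*x))
 h(x) = sqrt(14)*sqrt(-1/(C1 + 3*x))


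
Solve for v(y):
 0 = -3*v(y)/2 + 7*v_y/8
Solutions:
 v(y) = C1*exp(12*y/7)


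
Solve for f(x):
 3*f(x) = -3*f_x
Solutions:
 f(x) = C1*exp(-x)


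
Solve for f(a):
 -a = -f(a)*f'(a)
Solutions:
 f(a) = -sqrt(C1 + a^2)
 f(a) = sqrt(C1 + a^2)


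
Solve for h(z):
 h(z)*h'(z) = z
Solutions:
 h(z) = -sqrt(C1 + z^2)
 h(z) = sqrt(C1 + z^2)


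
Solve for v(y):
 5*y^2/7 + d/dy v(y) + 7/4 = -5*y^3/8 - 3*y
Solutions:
 v(y) = C1 - 5*y^4/32 - 5*y^3/21 - 3*y^2/2 - 7*y/4


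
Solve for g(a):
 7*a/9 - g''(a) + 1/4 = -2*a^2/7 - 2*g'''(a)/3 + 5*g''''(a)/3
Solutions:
 g(a) = C1 + C2*a + a^4/42 + 73*a^3/378 + 53*a^2/1512 + (C3*sin(sqrt(14)*a/5) + C4*cos(sqrt(14)*a/5))*exp(a/5)


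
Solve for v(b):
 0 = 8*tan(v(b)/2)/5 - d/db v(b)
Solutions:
 v(b) = -2*asin(C1*exp(4*b/5)) + 2*pi
 v(b) = 2*asin(C1*exp(4*b/5))


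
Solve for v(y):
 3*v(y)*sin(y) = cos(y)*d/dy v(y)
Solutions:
 v(y) = C1/cos(y)^3


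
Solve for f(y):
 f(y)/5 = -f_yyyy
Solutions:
 f(y) = (C1*sin(sqrt(2)*5^(3/4)*y/10) + C2*cos(sqrt(2)*5^(3/4)*y/10))*exp(-sqrt(2)*5^(3/4)*y/10) + (C3*sin(sqrt(2)*5^(3/4)*y/10) + C4*cos(sqrt(2)*5^(3/4)*y/10))*exp(sqrt(2)*5^(3/4)*y/10)


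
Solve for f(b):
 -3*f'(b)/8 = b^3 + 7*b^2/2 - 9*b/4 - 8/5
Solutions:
 f(b) = C1 - 2*b^4/3 - 28*b^3/9 + 3*b^2 + 64*b/15


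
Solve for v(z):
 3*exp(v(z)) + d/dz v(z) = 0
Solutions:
 v(z) = log(1/(C1 + 3*z))


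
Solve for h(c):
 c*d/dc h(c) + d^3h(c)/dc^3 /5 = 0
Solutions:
 h(c) = C1 + Integral(C2*airyai(-5^(1/3)*c) + C3*airybi(-5^(1/3)*c), c)


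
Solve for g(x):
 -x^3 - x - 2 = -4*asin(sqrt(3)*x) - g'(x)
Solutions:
 g(x) = C1 + x^4/4 + x^2/2 - 4*x*asin(sqrt(3)*x) + 2*x - 4*sqrt(3)*sqrt(1 - 3*x^2)/3


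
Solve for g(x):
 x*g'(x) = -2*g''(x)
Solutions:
 g(x) = C1 + C2*erf(x/2)


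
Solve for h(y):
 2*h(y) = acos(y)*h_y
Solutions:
 h(y) = C1*exp(2*Integral(1/acos(y), y))


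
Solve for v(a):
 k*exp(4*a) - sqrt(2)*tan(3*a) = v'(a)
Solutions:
 v(a) = C1 + k*exp(4*a)/4 + sqrt(2)*log(cos(3*a))/3


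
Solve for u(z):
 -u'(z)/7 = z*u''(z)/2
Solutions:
 u(z) = C1 + C2*z^(5/7)


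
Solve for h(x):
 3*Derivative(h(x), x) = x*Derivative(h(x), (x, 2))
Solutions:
 h(x) = C1 + C2*x^4


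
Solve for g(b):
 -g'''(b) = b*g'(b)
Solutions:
 g(b) = C1 + Integral(C2*airyai(-b) + C3*airybi(-b), b)


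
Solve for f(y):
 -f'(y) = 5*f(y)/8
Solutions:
 f(y) = C1*exp(-5*y/8)


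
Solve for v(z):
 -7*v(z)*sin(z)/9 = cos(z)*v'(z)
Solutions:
 v(z) = C1*cos(z)^(7/9)


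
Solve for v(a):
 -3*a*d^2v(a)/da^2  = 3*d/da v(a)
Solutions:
 v(a) = C1 + C2*log(a)


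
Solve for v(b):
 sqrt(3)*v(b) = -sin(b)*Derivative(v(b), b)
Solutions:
 v(b) = C1*(cos(b) + 1)^(sqrt(3)/2)/(cos(b) - 1)^(sqrt(3)/2)


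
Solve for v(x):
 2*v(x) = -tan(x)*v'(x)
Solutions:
 v(x) = C1/sin(x)^2


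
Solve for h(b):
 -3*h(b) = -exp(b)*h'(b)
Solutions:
 h(b) = C1*exp(-3*exp(-b))


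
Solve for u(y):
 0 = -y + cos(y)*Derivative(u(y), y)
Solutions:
 u(y) = C1 + Integral(y/cos(y), y)


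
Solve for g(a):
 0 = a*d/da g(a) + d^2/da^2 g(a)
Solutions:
 g(a) = C1 + C2*erf(sqrt(2)*a/2)


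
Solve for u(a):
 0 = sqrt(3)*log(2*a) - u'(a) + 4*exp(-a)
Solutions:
 u(a) = C1 + sqrt(3)*a*log(a) + sqrt(3)*a*(-1 + log(2)) - 4*exp(-a)


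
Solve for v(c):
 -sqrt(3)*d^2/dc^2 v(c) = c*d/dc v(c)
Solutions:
 v(c) = C1 + C2*erf(sqrt(2)*3^(3/4)*c/6)


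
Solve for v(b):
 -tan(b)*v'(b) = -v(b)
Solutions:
 v(b) = C1*sin(b)


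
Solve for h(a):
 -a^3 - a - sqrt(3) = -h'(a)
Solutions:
 h(a) = C1 + a^4/4 + a^2/2 + sqrt(3)*a


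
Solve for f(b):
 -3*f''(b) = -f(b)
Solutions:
 f(b) = C1*exp(-sqrt(3)*b/3) + C2*exp(sqrt(3)*b/3)


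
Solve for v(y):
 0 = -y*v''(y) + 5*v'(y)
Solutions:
 v(y) = C1 + C2*y^6


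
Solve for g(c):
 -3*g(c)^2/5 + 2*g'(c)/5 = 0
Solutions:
 g(c) = -2/(C1 + 3*c)


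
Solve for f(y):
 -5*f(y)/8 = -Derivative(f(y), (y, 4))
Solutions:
 f(y) = C1*exp(-10^(1/4)*y/2) + C2*exp(10^(1/4)*y/2) + C3*sin(10^(1/4)*y/2) + C4*cos(10^(1/4)*y/2)


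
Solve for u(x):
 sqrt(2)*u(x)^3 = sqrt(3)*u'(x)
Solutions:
 u(x) = -sqrt(6)*sqrt(-1/(C1 + sqrt(6)*x))/2
 u(x) = sqrt(6)*sqrt(-1/(C1 + sqrt(6)*x))/2


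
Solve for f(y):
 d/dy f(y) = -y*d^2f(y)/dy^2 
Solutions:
 f(y) = C1 + C2*log(y)


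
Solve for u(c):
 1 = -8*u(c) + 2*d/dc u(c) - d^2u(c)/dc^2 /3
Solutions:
 u(c) = (C1*sin(sqrt(15)*c) + C2*cos(sqrt(15)*c))*exp(3*c) - 1/8


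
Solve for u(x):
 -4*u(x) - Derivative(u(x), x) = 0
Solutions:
 u(x) = C1*exp(-4*x)


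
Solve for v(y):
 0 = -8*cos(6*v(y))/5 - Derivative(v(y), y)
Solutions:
 8*y/5 - log(sin(6*v(y)) - 1)/12 + log(sin(6*v(y)) + 1)/12 = C1


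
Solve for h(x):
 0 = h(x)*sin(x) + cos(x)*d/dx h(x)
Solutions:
 h(x) = C1*cos(x)


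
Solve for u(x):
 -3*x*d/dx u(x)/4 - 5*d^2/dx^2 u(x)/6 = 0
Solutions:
 u(x) = C1 + C2*erf(3*sqrt(5)*x/10)


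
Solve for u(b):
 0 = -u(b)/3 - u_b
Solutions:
 u(b) = C1*exp(-b/3)


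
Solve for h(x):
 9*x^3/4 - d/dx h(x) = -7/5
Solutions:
 h(x) = C1 + 9*x^4/16 + 7*x/5


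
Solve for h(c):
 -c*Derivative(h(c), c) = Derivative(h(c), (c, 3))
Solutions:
 h(c) = C1 + Integral(C2*airyai(-c) + C3*airybi(-c), c)


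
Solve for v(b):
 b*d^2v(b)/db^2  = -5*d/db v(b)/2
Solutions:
 v(b) = C1 + C2/b^(3/2)


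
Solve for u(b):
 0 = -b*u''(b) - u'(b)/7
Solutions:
 u(b) = C1 + C2*b^(6/7)


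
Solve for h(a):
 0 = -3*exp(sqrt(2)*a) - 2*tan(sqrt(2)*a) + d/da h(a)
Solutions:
 h(a) = C1 + 3*sqrt(2)*exp(sqrt(2)*a)/2 - sqrt(2)*log(cos(sqrt(2)*a))


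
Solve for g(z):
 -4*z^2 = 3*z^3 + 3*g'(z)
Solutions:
 g(z) = C1 - z^4/4 - 4*z^3/9


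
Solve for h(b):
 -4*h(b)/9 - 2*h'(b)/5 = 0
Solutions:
 h(b) = C1*exp(-10*b/9)


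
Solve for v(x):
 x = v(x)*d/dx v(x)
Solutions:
 v(x) = -sqrt(C1 + x^2)
 v(x) = sqrt(C1 + x^2)


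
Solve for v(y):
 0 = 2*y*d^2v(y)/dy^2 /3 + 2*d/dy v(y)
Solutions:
 v(y) = C1 + C2/y^2


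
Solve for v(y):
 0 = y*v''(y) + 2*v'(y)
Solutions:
 v(y) = C1 + C2/y


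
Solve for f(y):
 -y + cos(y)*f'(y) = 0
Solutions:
 f(y) = C1 + Integral(y/cos(y), y)


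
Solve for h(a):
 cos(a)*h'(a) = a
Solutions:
 h(a) = C1 + Integral(a/cos(a), a)


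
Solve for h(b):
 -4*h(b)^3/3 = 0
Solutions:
 h(b) = 0


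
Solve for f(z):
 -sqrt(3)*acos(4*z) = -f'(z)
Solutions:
 f(z) = C1 + sqrt(3)*(z*acos(4*z) - sqrt(1 - 16*z^2)/4)


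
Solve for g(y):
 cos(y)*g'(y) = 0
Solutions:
 g(y) = C1


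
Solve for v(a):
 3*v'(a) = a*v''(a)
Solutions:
 v(a) = C1 + C2*a^4


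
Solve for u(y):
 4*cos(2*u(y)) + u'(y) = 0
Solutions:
 u(y) = -asin((C1 + exp(16*y))/(C1 - exp(16*y)))/2 + pi/2
 u(y) = asin((C1 + exp(16*y))/(C1 - exp(16*y)))/2


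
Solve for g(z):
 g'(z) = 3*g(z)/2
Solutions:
 g(z) = C1*exp(3*z/2)


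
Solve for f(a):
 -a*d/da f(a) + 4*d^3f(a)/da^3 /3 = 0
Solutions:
 f(a) = C1 + Integral(C2*airyai(6^(1/3)*a/2) + C3*airybi(6^(1/3)*a/2), a)


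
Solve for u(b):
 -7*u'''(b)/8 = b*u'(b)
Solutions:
 u(b) = C1 + Integral(C2*airyai(-2*7^(2/3)*b/7) + C3*airybi(-2*7^(2/3)*b/7), b)


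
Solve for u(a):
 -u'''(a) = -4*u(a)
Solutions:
 u(a) = C3*exp(2^(2/3)*a) + (C1*sin(2^(2/3)*sqrt(3)*a/2) + C2*cos(2^(2/3)*sqrt(3)*a/2))*exp(-2^(2/3)*a/2)


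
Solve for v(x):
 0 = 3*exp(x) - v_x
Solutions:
 v(x) = C1 + 3*exp(x)


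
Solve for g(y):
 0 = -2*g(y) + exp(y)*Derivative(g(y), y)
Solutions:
 g(y) = C1*exp(-2*exp(-y))


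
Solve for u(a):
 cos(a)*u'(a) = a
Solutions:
 u(a) = C1 + Integral(a/cos(a), a)


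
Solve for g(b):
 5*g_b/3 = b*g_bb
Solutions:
 g(b) = C1 + C2*b^(8/3)


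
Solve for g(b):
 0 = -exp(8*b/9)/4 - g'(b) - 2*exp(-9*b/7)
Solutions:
 g(b) = C1 - 9*exp(8*b/9)/32 + 14*exp(-9*b/7)/9


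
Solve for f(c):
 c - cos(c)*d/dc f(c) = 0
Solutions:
 f(c) = C1 + Integral(c/cos(c), c)


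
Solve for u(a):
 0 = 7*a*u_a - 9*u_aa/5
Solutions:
 u(a) = C1 + C2*erfi(sqrt(70)*a/6)


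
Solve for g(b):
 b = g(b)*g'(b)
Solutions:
 g(b) = -sqrt(C1 + b^2)
 g(b) = sqrt(C1 + b^2)


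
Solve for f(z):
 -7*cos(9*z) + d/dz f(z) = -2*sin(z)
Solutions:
 f(z) = C1 + 7*sin(9*z)/9 + 2*cos(z)


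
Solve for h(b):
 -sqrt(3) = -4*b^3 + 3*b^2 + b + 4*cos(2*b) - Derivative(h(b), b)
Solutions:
 h(b) = C1 - b^4 + b^3 + b^2/2 + sqrt(3)*b + 2*sin(2*b)


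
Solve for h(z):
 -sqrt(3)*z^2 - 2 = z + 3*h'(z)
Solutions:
 h(z) = C1 - sqrt(3)*z^3/9 - z^2/6 - 2*z/3


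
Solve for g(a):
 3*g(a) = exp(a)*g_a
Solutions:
 g(a) = C1*exp(-3*exp(-a))


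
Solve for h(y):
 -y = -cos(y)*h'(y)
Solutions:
 h(y) = C1 + Integral(y/cos(y), y)


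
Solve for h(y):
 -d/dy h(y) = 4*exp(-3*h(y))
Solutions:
 h(y) = log(C1 - 12*y)/3
 h(y) = log((-3^(1/3) - 3^(5/6)*I)*(C1 - 4*y)^(1/3)/2)
 h(y) = log((-3^(1/3) + 3^(5/6)*I)*(C1 - 4*y)^(1/3)/2)


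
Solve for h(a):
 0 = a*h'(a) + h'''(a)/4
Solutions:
 h(a) = C1 + Integral(C2*airyai(-2^(2/3)*a) + C3*airybi(-2^(2/3)*a), a)


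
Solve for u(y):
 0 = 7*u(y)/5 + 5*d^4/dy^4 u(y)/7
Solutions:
 u(y) = (C1*sin(sqrt(70)*y/10) + C2*cos(sqrt(70)*y/10))*exp(-sqrt(70)*y/10) + (C3*sin(sqrt(70)*y/10) + C4*cos(sqrt(70)*y/10))*exp(sqrt(70)*y/10)


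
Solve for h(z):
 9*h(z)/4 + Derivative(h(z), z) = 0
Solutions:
 h(z) = C1*exp(-9*z/4)


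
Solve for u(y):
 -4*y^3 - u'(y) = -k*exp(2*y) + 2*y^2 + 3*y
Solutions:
 u(y) = C1 + k*exp(2*y)/2 - y^4 - 2*y^3/3 - 3*y^2/2


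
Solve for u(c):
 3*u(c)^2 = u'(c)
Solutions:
 u(c) = -1/(C1 + 3*c)


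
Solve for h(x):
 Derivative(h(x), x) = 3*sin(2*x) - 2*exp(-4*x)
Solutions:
 h(x) = C1 - 3*cos(2*x)/2 + exp(-4*x)/2


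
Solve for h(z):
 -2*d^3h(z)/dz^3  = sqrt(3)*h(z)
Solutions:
 h(z) = C3*exp(-2^(2/3)*3^(1/6)*z/2) + (C1*sin(6^(2/3)*z/4) + C2*cos(6^(2/3)*z/4))*exp(2^(2/3)*3^(1/6)*z/4)


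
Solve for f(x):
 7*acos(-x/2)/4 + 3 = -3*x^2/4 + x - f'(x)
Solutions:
 f(x) = C1 - x^3/4 + x^2/2 - 7*x*acos(-x/2)/4 - 3*x - 7*sqrt(4 - x^2)/4


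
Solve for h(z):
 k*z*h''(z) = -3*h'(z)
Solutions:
 h(z) = C1 + z^(((re(k) - 3)*re(k) + im(k)^2)/(re(k)^2 + im(k)^2))*(C2*sin(3*log(z)*Abs(im(k))/(re(k)^2 + im(k)^2)) + C3*cos(3*log(z)*im(k)/(re(k)^2 + im(k)^2)))


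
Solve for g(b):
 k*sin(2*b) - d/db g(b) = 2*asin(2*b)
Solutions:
 g(b) = C1 - 2*b*asin(2*b) - k*cos(2*b)/2 - sqrt(1 - 4*b^2)


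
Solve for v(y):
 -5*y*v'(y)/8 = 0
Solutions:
 v(y) = C1


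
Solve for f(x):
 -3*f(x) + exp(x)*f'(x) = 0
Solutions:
 f(x) = C1*exp(-3*exp(-x))


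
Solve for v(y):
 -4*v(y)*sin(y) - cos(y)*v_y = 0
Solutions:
 v(y) = C1*cos(y)^4


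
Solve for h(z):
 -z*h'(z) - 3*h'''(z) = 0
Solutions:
 h(z) = C1 + Integral(C2*airyai(-3^(2/3)*z/3) + C3*airybi(-3^(2/3)*z/3), z)


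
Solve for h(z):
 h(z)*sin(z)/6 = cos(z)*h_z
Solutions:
 h(z) = C1/cos(z)^(1/6)


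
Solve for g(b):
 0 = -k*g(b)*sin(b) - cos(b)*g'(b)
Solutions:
 g(b) = C1*exp(k*log(cos(b)))


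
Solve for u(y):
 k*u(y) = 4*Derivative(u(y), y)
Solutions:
 u(y) = C1*exp(k*y/4)


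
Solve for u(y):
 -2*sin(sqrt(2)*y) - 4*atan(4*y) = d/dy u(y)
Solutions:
 u(y) = C1 - 4*y*atan(4*y) + log(16*y^2 + 1)/2 + sqrt(2)*cos(sqrt(2)*y)


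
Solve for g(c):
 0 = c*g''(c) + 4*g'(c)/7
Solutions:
 g(c) = C1 + C2*c^(3/7)


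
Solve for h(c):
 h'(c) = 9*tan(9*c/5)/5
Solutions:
 h(c) = C1 - log(cos(9*c/5))


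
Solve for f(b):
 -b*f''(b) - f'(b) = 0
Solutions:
 f(b) = C1 + C2*log(b)


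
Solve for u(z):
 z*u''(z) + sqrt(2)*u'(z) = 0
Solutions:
 u(z) = C1 + C2*z^(1 - sqrt(2))


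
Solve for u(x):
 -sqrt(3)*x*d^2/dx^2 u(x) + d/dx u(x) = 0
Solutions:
 u(x) = C1 + C2*x^(sqrt(3)/3 + 1)


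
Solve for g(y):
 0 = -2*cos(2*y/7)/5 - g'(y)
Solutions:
 g(y) = C1 - 7*sin(2*y/7)/5


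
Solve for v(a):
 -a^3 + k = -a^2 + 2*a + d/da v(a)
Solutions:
 v(a) = C1 - a^4/4 + a^3/3 - a^2 + a*k


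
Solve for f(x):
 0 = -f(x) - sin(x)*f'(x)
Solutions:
 f(x) = C1*sqrt(cos(x) + 1)/sqrt(cos(x) - 1)


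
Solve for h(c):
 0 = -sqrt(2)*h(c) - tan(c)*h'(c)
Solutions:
 h(c) = C1/sin(c)^(sqrt(2))
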